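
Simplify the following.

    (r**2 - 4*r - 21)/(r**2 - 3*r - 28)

Factor: r**2 - 4*r - 21 = (r + 3)*(r - 7);  r**2 - 3*r - 28 = (r - 7)*(r + 4)
Cancel the common factor (r - 7).

(r + 3)/(r + 4)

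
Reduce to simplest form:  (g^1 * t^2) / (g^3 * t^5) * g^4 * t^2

Quotient: (g^-2) * (t^-3)
Multiply by g^4 * t^2: add exponents.

g^2/t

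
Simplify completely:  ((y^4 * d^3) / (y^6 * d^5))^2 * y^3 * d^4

1/y

Inside the bracket: (y^-2) * (d^-2)
Raise to the power 2: (y^-4) * (d^-4)
Multiply by y^3 * d^4: add exponents.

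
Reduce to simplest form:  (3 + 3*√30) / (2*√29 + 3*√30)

Multiply numerator and denominator by -2*√29 + 3*√30.
Denominator becomes 154; numerator becomes -6*√870 - 6*√29 + 9*√30 + 270.

(-6*√870 - 6*√29 + 9*√30 + 270)/154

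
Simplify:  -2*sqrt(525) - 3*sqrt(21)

2*sqrt(525) = 10*sqrt(21); 3*sqrt(21) = 3*sqrt(21)
Combine: (-10 - 3)·sqrt(21) = -13*sqrt(21)

-13*sqrt(21)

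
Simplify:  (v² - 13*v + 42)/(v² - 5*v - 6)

(v - 7)/(v + 1)

Factor: v² - 13*v + 42 = (v - 7)·(v - 6);  v² - 5*v - 6 = (v - 6)·(v + 1)
Cancel the common factor (v - 6).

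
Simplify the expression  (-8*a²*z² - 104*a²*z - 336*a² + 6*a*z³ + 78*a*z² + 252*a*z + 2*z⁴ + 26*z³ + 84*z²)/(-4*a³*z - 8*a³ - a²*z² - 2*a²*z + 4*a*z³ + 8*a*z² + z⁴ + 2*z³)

Factor: -8*a²*z² - 104*a²*z - 336*a² + 6*a*z³ + 78*a*z² + 252*a*z + 2*z⁴ + 26*z³ + 84*z² = 2·(z + 6)·(4*a + z)·(z + 7)·(-a + z);  -4*a³*z - 8*a³ - a²*z² - 2*a²*z + 4*a*z³ + 8*a*z² + z⁴ + 2*z³ = (-a + z)·(4*a + z)·(a + z)·(z + 2)
Cancel the common factors (4*a + z), (-a + z).

(2*z² + 26*z + 84)/(a*z + 2*a + z² + 2*z)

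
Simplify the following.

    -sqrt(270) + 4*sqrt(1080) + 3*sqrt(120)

sqrt(270) = 3*sqrt(30); 4*sqrt(1080) = 24*sqrt(30); 3*sqrt(120) = 6*sqrt(30)
Combine: (-3 + 24 + 6)·sqrt(30) = 27*sqrt(30)

27*sqrt(30)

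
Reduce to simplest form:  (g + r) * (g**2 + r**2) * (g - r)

(g+r)(g-r) = g**2 - r**2; continue pairing.

g**4 - r**4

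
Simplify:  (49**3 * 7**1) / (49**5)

49**3 = 7**6; 7**1 = 7**1; 49**5 = 7**10
Combine exponents: 7**(-3)

7**(-3)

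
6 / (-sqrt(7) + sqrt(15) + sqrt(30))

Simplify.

(-57*sqrt(7) - 12*sqrt(30) + 33*sqrt(15) + 45*sqrt(14))/89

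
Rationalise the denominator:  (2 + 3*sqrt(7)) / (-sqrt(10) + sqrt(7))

(-3*sqrt(70) - 21 - 2*sqrt(10) - 2*sqrt(7))/3

Multiply numerator and denominator by sqrt(7) + sqrt(10).
Denominator becomes -3; numerator becomes 2*sqrt(7) + 2*sqrt(10) + 21 + 3*sqrt(70).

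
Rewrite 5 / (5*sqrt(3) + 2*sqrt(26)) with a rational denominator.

Multiply numerator and denominator by -2*sqrt(26) + 5*sqrt(3).
Denominator becomes -29; numerator becomes -10*sqrt(26) + 25*sqrt(3).

(-25*sqrt(3) + 10*sqrt(26))/29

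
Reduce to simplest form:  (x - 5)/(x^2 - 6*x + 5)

1/(x - 1)

Factor: x^2 - 6*x + 5 = (x - 1)*(x - 5)
Cancel the common factor (x - 5).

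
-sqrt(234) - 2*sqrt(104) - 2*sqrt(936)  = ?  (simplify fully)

sqrt(234) = 3*sqrt(26); 2*sqrt(104) = 4*sqrt(26); 2*sqrt(936) = 12*sqrt(26)
Combine: (-3 - 4 - 12)·sqrt(26) = -19*sqrt(26)

-19*sqrt(26)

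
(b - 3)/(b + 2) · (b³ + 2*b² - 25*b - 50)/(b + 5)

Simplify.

Factor: b³ + 2*b² - 25*b - 50 = (b + 5)·(b + 2)·(b - 5)
Cancel the common factors (b + 2), (b + 5).

b² - 8*b + 15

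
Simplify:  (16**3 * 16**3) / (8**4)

16**3 = 2**12; 16**3 = 2**12; 8**4 = 2**12
Combine exponents: 2**12

2**12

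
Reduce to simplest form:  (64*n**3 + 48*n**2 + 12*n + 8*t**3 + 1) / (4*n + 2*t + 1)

Apply the sum-of-cubes factorisation and cancel (4*n + 2*t + 1).

16*n**2 - 8*n*t + 8*n + 4*t**2 - 2*t + 1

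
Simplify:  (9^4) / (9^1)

3^6

9^4 = 3^8; 9^1 = 3^2
Combine exponents: 3^6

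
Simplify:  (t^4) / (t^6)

Quotient: (t^-2)

t^(-2)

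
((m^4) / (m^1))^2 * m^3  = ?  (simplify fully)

m^9

Inside the bracket: m^3
Raise to the power 2: m^6
Multiply by m^3: add exponents.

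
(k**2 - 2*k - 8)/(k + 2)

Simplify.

k - 4

Factor: k**2 - 2*k - 8 = (k - 4)*(k + 2)
Cancel the common factor (k + 2).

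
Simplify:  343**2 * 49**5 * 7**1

7**17

343**2 = 7**6; 49**5 = 7**10; 7**1 = 7**1
Combine exponents: 7**17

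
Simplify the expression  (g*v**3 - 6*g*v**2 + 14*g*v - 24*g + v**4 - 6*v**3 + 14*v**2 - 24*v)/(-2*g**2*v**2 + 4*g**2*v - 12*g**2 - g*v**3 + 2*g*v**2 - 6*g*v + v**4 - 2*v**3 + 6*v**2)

Factor: g*v**3 - 6*g*v**2 + 14*g*v - 24*g + v**4 - 6*v**3 + 14*v**2 - 24*v = (g + v)*(v**2 - 2*v + 6)*(v - 4);  -2*g**2*v**2 + 4*g**2*v - 12*g**2 - g*v**3 + 2*g*v**2 - 6*g*v + v**4 - 2*v**3 + 6*v**2 = (g + v)*(v**2 - 2*v + 6)*(-2*g + v)
Cancel the common factors (v**2 - 2*v + 6), (g + v).

(v - 4)/(-2*g + v)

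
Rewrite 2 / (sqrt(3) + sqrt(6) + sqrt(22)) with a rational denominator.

Group as (sqrt(3) + sqrt(6)) + sqrt(22); multiply by (sqrt(3) + sqrt(6)) - sqrt(22), then rationalise the remaining surd.

(-38*sqrt(6) - 50*sqrt(3) + 24*sqrt(11) + 26*sqrt(22))/97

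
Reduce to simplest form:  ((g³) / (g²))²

g²

Inside the bracket: g¹
Raise to the power 2: g²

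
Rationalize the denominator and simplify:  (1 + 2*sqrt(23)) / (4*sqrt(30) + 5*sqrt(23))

Multiply numerator and denominator by -4*sqrt(30) + 5*sqrt(23).
Denominator becomes 95; numerator becomes -8*sqrt(690) - 4*sqrt(30) + 5*sqrt(23) + 230.

(-8*sqrt(690) - 4*sqrt(30) + 5*sqrt(23) + 230)/95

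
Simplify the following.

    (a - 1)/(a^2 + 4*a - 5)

Factor: a^2 + 4*a - 5 = (a - 1)*(a + 5)
Cancel the common factor (a - 1).

1/(a + 5)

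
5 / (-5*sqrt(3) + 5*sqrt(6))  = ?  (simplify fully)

Multiply numerator and denominator by 5*sqrt(3) + 5*sqrt(6).
Denominator becomes 75; numerator becomes 25*sqrt(3) + 25*sqrt(6).

(sqrt(3) + sqrt(6))/3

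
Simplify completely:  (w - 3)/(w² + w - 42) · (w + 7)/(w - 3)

1/(w - 6)

Factor: w² + w - 42 = (w - 6)·(w + 7)
Cancel the common factors (w - 3), (w + 7).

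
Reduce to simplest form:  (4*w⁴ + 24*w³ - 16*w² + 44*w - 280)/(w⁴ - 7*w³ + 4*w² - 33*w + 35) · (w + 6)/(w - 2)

Factor: 4*w⁴ + 24*w³ - 16*w² + 44*w - 280 = 4·(w - 2)·(w + 7)·(w² + w + 5);  w⁴ - 7*w³ + 4*w² - 33*w + 35 = (w² + w + 5)·(w - 7)·(w - 1)
Cancel the common factors (w² + w + 5), (w - 2).

(4*w² + 52*w + 168)/(w² - 8*w + 7)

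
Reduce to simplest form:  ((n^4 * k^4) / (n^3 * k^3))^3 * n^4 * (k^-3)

Inside the bracket: n^1 * k^1
Raise to the power 3: n^3 * k^3
Multiply by n^4 * (k^-3): add exponents.

n^7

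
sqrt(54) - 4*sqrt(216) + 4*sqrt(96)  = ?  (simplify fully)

-5*sqrt(6)

sqrt(54) = 3*sqrt(6); 4*sqrt(216) = 24*sqrt(6); 4*sqrt(96) = 16*sqrt(6)
Combine: (3 - 24 + 16)·sqrt(6) = -5*sqrt(6)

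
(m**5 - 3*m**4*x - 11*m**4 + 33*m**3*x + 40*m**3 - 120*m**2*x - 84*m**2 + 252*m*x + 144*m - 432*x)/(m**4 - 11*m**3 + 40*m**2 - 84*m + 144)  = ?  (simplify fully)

m - 3*x

Factor: m**5 - 3*m**4*x - 11*m**4 + 33*m**3*x + 40*m**3 - 120*m**2*x - 84*m**2 + 252*m*x + 144*m - 432*x = (m - 4)*(m - 3*x)*(m - 6)*(m**2 - m + 6);  m**4 - 11*m**3 + 40*m**2 - 84*m + 144 = (m - 6)*(m - 4)*(m**2 - m + 6)
Cancel the common factors (m**2 - m + 6), (m - 6), (m - 4).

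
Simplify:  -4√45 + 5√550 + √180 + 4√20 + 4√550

4√45 = 12*√5; 5√550 = 25*√22; √180 = 6*√5; 4√20 = 8*√5; 4√550 = 20*√22

2*√5 + 45*√22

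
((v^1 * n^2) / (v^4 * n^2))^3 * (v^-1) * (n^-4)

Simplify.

1/(n^4*v^10)

Inside the bracket: (v^-3)
Raise to the power 3: (v^-9)
Multiply by (v^-1) * (n^-4): add exponents.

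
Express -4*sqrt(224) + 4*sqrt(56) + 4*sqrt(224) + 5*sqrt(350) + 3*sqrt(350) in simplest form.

4*sqrt(224) = 16*sqrt(14); 4*sqrt(56) = 8*sqrt(14); 4*sqrt(224) = 16*sqrt(14); 5*sqrt(350) = 25*sqrt(14); 3*sqrt(350) = 15*sqrt(14)
Combine: (-16 + 8 + 16 + 25 + 15)·sqrt(14) = 48*sqrt(14)

48*sqrt(14)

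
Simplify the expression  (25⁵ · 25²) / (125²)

5^8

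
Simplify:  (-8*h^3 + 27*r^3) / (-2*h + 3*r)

4*h^2 + 6*h*r + 9*r^2

Factor as (a-b)(a^2+ab+b^2) with a=(3*r), b=(2*h).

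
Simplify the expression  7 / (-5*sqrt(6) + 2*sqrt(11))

(-35*sqrt(6) - 14*sqrt(11))/106

Multiply numerator and denominator by 2*sqrt(11) + 5*sqrt(6).
Denominator becomes -106; numerator becomes 14*sqrt(11) + 35*sqrt(6).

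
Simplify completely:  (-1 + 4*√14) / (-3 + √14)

(11*√14 + 53)/5

Multiply numerator and denominator by -√14 - 3.
Denominator becomes -5; numerator becomes -53 - 11*√14.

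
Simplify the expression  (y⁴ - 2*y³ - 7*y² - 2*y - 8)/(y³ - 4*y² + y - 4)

y + 2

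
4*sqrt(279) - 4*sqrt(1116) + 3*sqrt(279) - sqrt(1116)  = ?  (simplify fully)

-9*sqrt(31)

4*sqrt(279) = 12*sqrt(31); 4*sqrt(1116) = 24*sqrt(31); 3*sqrt(279) = 9*sqrt(31); sqrt(1116) = 6*sqrt(31)
Combine: (12 - 24 + 9 - 6)·sqrt(31) = -9*sqrt(31)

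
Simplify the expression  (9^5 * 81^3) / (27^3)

3^13

9^5 = 3^10; 81^3 = 3^12; 27^3 = 3^9
Combine exponents: 3^13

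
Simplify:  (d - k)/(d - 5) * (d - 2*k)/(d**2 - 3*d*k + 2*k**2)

1/(d - 5)

Factor: d**2 - 3*d*k + 2*k**2 = (d - 2*k)*(d - k)
Cancel the common factors (d - k), (d - 2*k).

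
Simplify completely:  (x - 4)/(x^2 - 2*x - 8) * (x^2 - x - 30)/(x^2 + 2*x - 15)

(x - 6)/(x^2 - x - 6)

Factor: x^2 - 2*x - 8 = (x - 4)*(x + 2);  x^2 - x - 30 = (x - 6)*(x + 5);  x^2 + 2*x - 15 = (x - 3)*(x + 5)
Cancel the common factors (x + 5), (x - 4).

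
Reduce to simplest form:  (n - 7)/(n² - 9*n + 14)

1/(n - 2)

Factor: n² - 9*n + 14 = (n - 2)·(n - 7)
Cancel the common factor (n - 7).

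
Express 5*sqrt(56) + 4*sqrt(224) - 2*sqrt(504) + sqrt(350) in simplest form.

19*sqrt(14)

5*sqrt(56) = 10*sqrt(14); 4*sqrt(224) = 16*sqrt(14); 2*sqrt(504) = 12*sqrt(14); sqrt(350) = 5*sqrt(14)
Combine: (10 + 16 - 12 + 5)·sqrt(14) = 19*sqrt(14)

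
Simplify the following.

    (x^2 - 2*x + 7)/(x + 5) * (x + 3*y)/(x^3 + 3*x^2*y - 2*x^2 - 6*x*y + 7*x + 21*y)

Factor: x^3 + 3*x^2*y - 2*x^2 - 6*x*y + 7*x + 21*y = (x^2 - 2*x + 7)*(x + 3*y)
Cancel the common factors (x^2 - 2*x + 7), (x + 3*y).

1/(x + 5)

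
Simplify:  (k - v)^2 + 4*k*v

Expand the square and combine the 4*k*v term.

(k + v)^2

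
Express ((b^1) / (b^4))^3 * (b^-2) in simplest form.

b^(-11)

Inside the bracket: (b^-3)
Raise to the power 3: (b^-9)
Multiply by (b^-2): add exponents.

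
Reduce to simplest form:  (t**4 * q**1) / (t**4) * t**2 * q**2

Quotient: q**1
Multiply by t**2 * q**2: add exponents.

q**3*t**2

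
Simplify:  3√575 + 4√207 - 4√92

3√575 = 15*√23; 4√207 = 12*√23; 4√92 = 8*√23
Combine: (15 + 12 - 8)·√23 = 19*√23

19*√23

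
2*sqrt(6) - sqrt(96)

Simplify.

2*sqrt(6) = 2*sqrt(6); sqrt(96) = 4*sqrt(6)
Combine: (2 - 4)·sqrt(6) = -2*sqrt(6)

-2*sqrt(6)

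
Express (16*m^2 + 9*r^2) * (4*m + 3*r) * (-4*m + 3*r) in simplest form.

-256*m^4 + 81*r^4

Telescope via difference of squares: ((3*r)+(4*m))((3*r)-(4*m)) = -16*m^2 + 9*r^2, then repeat with the next factor.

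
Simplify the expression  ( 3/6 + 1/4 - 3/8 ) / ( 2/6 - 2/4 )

-9/4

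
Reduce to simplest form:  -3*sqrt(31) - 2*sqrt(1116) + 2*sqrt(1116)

-3*sqrt(31)

3*sqrt(31) = 3*sqrt(31); 2*sqrt(1116) = 12*sqrt(31); 2*sqrt(1116) = 12*sqrt(31)
Combine: (-3 - 12 + 12)·sqrt(31) = -3*sqrt(31)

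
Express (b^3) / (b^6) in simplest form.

Quotient: (b^-3)

b^(-3)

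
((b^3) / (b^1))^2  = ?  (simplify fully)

b^4

Inside the bracket: b^2
Raise to the power 2: b^4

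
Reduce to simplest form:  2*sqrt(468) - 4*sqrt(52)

4*sqrt(13)

2*sqrt(468) = 12*sqrt(13); 4*sqrt(52) = 8*sqrt(13)
Combine: (12 - 8)·sqrt(13) = 4*sqrt(13)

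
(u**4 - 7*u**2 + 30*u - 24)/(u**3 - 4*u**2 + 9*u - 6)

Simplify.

Factor: u**4 - 7*u**2 + 30*u - 24 = (u**2 - 3*u + 6)*(u + 4)*(u - 1);  u**3 - 4*u**2 + 9*u - 6 = (u**2 - 3*u + 6)*(u - 1)
Cancel the common factors (u**2 - 3*u + 6), (u - 1).

u + 4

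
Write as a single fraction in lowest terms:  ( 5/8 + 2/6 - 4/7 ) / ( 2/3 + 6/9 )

Numerator: 5/8 + 2/6 - 4/7 = 65/168
Denominator: 2/3 + 6/9 = 4/3
Divide: (65/168) · (3/4) = 65/224

65/224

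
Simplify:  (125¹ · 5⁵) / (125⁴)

5^(-4)

125¹ = 5^3; 5⁵ = 5^5; 125⁴ = 5^12
Combine exponents: 5^(-4)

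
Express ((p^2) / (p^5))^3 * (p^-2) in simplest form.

Inside the bracket: (p^-3)
Raise to the power 3: (p^-9)
Multiply by (p^-2): add exponents.

p^(-11)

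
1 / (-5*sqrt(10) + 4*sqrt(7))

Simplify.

(-5*sqrt(10) - 4*sqrt(7))/138

Multiply numerator and denominator by 4*sqrt(7) + 5*sqrt(10).
Denominator becomes -138; numerator becomes 4*sqrt(7) + 5*sqrt(10).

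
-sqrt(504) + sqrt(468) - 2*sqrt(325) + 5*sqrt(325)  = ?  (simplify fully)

-6*sqrt(14) + 21*sqrt(13)

sqrt(504) = 6*sqrt(14); sqrt(468) = 6*sqrt(13); 2*sqrt(325) = 10*sqrt(13); 5*sqrt(325) = 25*sqrt(13)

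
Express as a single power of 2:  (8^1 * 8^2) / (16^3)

2^(-3)

8^1 = 2^3; 8^2 = 2^6; 16^3 = 2^12
Combine exponents: 2^(-3)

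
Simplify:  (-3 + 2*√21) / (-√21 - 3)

(-17 + 3*√21)/4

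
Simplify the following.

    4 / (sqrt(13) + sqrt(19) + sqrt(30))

(-sqrt(7410) + sqrt(30) + 12*sqrt(19) + 18*sqrt(13))/123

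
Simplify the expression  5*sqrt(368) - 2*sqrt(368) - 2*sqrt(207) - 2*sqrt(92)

5*sqrt(368) = 20*sqrt(23); 2*sqrt(368) = 8*sqrt(23); 2*sqrt(207) = 6*sqrt(23); 2*sqrt(92) = 4*sqrt(23)
Combine: (20 - 8 - 6 - 4)·sqrt(23) = 2*sqrt(23)

2*sqrt(23)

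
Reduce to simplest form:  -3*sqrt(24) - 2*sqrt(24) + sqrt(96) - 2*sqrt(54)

3*sqrt(24) = 6*sqrt(6); 2*sqrt(24) = 4*sqrt(6); sqrt(96) = 4*sqrt(6); 2*sqrt(54) = 6*sqrt(6)
Combine: (-6 - 4 + 4 - 6)·sqrt(6) = -12*sqrt(6)

-12*sqrt(6)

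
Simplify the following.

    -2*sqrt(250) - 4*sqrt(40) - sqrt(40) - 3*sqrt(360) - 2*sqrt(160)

-46*sqrt(10)

2*sqrt(250) = 10*sqrt(10); 4*sqrt(40) = 8*sqrt(10); sqrt(40) = 2*sqrt(10); 3*sqrt(360) = 18*sqrt(10); 2*sqrt(160) = 8*sqrt(10)
Combine: (-10 - 8 - 2 - 18 - 8)·sqrt(10) = -46*sqrt(10)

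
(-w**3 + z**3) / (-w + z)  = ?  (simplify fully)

Apply the difference-of-cubes factorisation and cancel (-w + z).

w**2 + w*z + z**2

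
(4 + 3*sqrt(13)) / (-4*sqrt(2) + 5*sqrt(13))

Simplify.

Multiply numerator and denominator by 4*sqrt(2) + 5*sqrt(13).
Denominator becomes 293; numerator becomes 16*sqrt(2) + 12*sqrt(26) + 20*sqrt(13) + 195.

(16*sqrt(2) + 12*sqrt(26) + 20*sqrt(13) + 195)/293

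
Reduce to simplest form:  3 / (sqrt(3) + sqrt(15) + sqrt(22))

(-9*sqrt(110) - 6*sqrt(22) + 15*sqrt(15) + 51*sqrt(3))/82

Group as (sqrt(15) + sqrt(22)) + sqrt(3); multiply by (sqrt(15) + sqrt(22)) - sqrt(3), then rationalise the remaining surd.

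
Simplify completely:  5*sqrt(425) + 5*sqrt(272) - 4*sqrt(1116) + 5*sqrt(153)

-24*sqrt(31) + 60*sqrt(17)

5*sqrt(425) = 25*sqrt(17); 5*sqrt(272) = 20*sqrt(17); 4*sqrt(1116) = 24*sqrt(31); 5*sqrt(153) = 15*sqrt(17)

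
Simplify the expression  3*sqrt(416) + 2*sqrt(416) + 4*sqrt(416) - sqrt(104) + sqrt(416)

3*sqrt(416) = 12*sqrt(26); 2*sqrt(416) = 8*sqrt(26); 4*sqrt(416) = 16*sqrt(26); sqrt(104) = 2*sqrt(26); sqrt(416) = 4*sqrt(26)
Combine: (12 + 8 + 16 - 2 + 4)·sqrt(26) = 38*sqrt(26)

38*sqrt(26)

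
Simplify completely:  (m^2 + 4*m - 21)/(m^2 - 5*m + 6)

(m + 7)/(m - 2)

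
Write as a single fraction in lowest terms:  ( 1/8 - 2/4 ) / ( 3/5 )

-5/8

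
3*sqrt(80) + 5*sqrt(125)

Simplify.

37*sqrt(5)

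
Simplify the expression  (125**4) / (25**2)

5**8

125**4 = 5**12; 25**2 = 5**4
Combine exponents: 5**8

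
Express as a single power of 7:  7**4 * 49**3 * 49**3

7**4 = 7**4; 49**3 = 7**6; 49**3 = 7**6
Combine exponents: 7**16

7**16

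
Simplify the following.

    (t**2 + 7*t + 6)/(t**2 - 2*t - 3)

Factor: t**2 + 7*t + 6 = (t + 1)*(t + 6);  t**2 - 2*t - 3 = (t - 3)*(t + 1)
Cancel the common factor (t + 1).

(t + 6)/(t - 3)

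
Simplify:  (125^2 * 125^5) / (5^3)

5^18

125^2 = 5^6; 125^5 = 5^15; 5^3 = 5^3
Combine exponents: 5^18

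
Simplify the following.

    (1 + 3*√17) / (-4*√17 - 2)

(-101 + √17)/134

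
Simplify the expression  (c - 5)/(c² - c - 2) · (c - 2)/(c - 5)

1/(c + 1)

Factor: c² - c - 2 = (c - 2)·(c + 1)
Cancel the common factors (c - 2), (c - 5).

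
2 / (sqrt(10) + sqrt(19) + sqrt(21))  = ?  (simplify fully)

Group as (sqrt(19) + sqrt(21)) + sqrt(10); multiply by (sqrt(19) + sqrt(21)) - sqrt(10), then rationalise the remaining surd.

(-sqrt(3990) + 4*sqrt(21) + 6*sqrt(19) + 15*sqrt(10))/174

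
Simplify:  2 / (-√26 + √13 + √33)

Group as (√13 + √33) - √26; multiply by (√13 + √33) + √26, then rationalise the remaining surd.

(-10*√26 + 3*√33 + 23*√13 + 13*√66)/329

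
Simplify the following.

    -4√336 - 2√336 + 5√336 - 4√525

-24*√21

4√336 = 16*√21; 2√336 = 8*√21; 5√336 = 20*√21; 4√525 = 20*√21
Combine: (-16 - 8 + 20 - 20)·√21 = -24*√21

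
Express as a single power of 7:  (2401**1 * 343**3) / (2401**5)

2401**1 = 7**4; 343**3 = 7**9; 2401**5 = 7**20
Combine exponents: 7**(-7)

7**(-7)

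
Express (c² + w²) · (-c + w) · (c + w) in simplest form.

-c⁴ + w⁴

Telescope via difference of squares: (w+c)(w-c) = -c² + w², then repeat with the next factor.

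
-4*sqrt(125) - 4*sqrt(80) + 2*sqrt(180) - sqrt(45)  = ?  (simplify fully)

4*sqrt(125) = 20*sqrt(5); 4*sqrt(80) = 16*sqrt(5); 2*sqrt(180) = 12*sqrt(5); sqrt(45) = 3*sqrt(5)
Combine: (-20 - 16 + 12 - 3)·sqrt(5) = -27*sqrt(5)

-27*sqrt(5)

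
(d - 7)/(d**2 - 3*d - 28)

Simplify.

1/(d + 4)

Factor: d**2 - 3*d - 28 = (d - 7)*(d + 4)
Cancel the common factor (d - 7).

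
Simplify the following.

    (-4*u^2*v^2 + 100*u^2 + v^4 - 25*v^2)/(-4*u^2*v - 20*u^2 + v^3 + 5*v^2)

v - 5

Factor: -4*u^2*v^2 + 100*u^2 + v^4 - 25*v^2 = (-2*u + v)*(v + 5)*(2*u + v)*(v - 5);  -4*u^2*v - 20*u^2 + v^3 + 5*v^2 = (v + 5)*(2*u + v)*(-2*u + v)
Cancel the common factors (2*u + v), (v + 5), (-2*u + v).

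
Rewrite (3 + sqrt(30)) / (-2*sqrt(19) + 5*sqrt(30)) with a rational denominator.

(6*sqrt(19) + 2*sqrt(570) + 15*sqrt(30) + 150)/674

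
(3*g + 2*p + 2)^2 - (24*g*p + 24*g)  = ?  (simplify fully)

(-3*g + 2*p + 2)^2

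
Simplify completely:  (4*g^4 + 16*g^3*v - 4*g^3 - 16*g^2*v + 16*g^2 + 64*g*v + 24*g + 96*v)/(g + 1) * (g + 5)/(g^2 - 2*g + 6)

4*g^2 + 16*g*v + 20*g + 80*v

Factor: 4*g^4 + 16*g^3*v - 4*g^3 - 16*g^2*v + 16*g^2 + 64*g*v + 24*g + 96*v = 4*(g + 4*v)*(g + 1)*(g^2 - 2*g + 6)
Cancel the common factors (g^2 - 2*g + 6), (g + 1).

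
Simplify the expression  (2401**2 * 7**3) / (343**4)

2401**2 = 7**8; 7**3 = 7**3; 343**4 = 7**12
Combine exponents: 7**(-1)

7**(-1)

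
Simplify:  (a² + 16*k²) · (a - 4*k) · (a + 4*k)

(a+(4*k))(a-(4*k)) = a² - 16*k²; continue pairing.

a⁴ - 256*k⁴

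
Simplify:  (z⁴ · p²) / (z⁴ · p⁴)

p^(-2)

Quotient: (p^-2)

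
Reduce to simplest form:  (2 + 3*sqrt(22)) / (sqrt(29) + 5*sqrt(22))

(-3*sqrt(638) - 2*sqrt(29) + 10*sqrt(22) + 330)/521

Multiply numerator and denominator by -sqrt(29) + 5*sqrt(22).
Denominator becomes 521; numerator becomes -3*sqrt(638) - 2*sqrt(29) + 10*sqrt(22) + 330.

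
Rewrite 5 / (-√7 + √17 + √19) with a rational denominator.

(-145*√7 + 25*√19 + 45*√17 + 10*√2261)/451

Group as (√17 + √19) - √7; multiply by (√17 + √19) + √7, then rationalise the remaining surd.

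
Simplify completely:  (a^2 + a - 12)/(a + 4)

a - 3

Factor: a^2 + a - 12 = (a - 3)*(a + 4)
Cancel the common factor (a + 4).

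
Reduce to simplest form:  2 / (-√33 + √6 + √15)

(2*√33 + 4*√15 + 7*√6 + √330)/18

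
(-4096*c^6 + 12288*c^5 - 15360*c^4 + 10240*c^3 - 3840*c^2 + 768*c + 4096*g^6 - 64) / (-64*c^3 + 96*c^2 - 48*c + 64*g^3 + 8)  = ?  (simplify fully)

64*c^3 - 96*c^2 + 48*c + 64*g^3 - 8

Difference of sixth powers: factor out (64*g^3 - (4*c - 2)^3).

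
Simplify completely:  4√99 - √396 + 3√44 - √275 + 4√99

4√99 = 12*√11; √396 = 6*√11; 3√44 = 6*√11; √275 = 5*√11; 4√99 = 12*√11
Combine: (12 - 6 + 6 - 5 + 12)·√11 = 19*√11

19*√11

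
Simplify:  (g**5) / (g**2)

g**3

Quotient: g**3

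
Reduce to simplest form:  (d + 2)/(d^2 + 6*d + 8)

Factor: d^2 + 6*d + 8 = (d + 4)*(d + 2)
Cancel the common factor (d + 2).

1/(d + 4)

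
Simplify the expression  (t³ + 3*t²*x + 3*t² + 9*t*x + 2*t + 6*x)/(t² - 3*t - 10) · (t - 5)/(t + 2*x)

(t² + 3*t*x + t + 3*x)/(t + 2*x)

Factor: t³ + 3*t²*x + 3*t² + 9*t*x + 2*t + 6*x = (t + 2)·(t + 1)·(t + 3*x);  t² - 3*t - 10 = (t - 5)·(t + 2)
Cancel the common factors (t + 2), (t - 5).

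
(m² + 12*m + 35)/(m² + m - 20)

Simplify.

(m + 7)/(m - 4)

Factor: m² + 12*m + 35 = (m + 7)·(m + 5);  m² + m - 20 = (m + 5)·(m - 4)
Cancel the common factor (m + 5).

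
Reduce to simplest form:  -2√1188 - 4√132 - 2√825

-30*√33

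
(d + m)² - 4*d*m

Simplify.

Expanding gives d² - 2*d*m + m², a perfect square.

(d - m)²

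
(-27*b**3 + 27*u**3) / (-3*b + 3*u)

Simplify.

Factor as (a-b)(a**2+ab+b**2) with a=(3*u), b=(3*b).

9*b**2 + 9*b*u + 9*u**2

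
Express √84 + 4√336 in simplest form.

18*√21

√84 = 2*√21; 4√336 = 16*√21
Combine: (2 + 16)·√21 = 18*√21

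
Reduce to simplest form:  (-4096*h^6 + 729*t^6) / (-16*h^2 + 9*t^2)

256*h^4 + 144*h^2*t^2 + 81*t^4

Difference of sixth powers: factor out (-16*h^2 + 9*t^2).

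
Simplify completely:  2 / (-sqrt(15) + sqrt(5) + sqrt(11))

(-2*sqrt(15) + 18*sqrt(11) + 42*sqrt(5) + 20*sqrt(33))/219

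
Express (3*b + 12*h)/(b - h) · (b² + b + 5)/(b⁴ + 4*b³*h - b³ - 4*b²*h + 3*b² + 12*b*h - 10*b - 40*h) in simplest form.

3/(b² - b*h - 2*b + 2*h)

Factor: 3*b + 12*h = 3·(b + 4*h);  b⁴ + 4*b³*h - b³ - 4*b²*h + 3*b² + 12*b*h - 10*b - 40*h = (b² + b + 5)·(b + 4*h)·(b - 2)
Cancel the common factors (b² + b + 5), (b + 4*h).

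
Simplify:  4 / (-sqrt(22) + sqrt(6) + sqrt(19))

(-12*sqrt(22) + 36*sqrt(19) + 140*sqrt(6) + 16*sqrt(627))/447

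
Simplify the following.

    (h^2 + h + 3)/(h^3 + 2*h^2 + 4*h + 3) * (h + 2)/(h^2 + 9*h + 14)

Factor: h^3 + 2*h^2 + 4*h + 3 = (h + 1)*(h^2 + h + 3);  h^2 + 9*h + 14 = (h + 7)*(h + 2)
Cancel the common factors (h^2 + h + 3), (h + 2).

1/(h^2 + 8*h + 7)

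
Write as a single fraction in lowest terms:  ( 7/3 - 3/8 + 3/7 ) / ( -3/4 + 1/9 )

-1203/322

Numerator: 7/3 - 3/8 + 3/7 = 401/168
Denominator: -3/4 + 1/9 = -23/36
Divide: (401/168) · (-36/23) = -1203/322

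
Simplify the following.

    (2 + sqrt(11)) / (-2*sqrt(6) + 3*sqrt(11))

(4*sqrt(6) + 2*sqrt(66) + 6*sqrt(11) + 33)/75

Multiply numerator and denominator by 2*sqrt(6) + 3*sqrt(11).
Denominator becomes 75; numerator becomes 4*sqrt(6) + 2*sqrt(66) + 6*sqrt(11) + 33.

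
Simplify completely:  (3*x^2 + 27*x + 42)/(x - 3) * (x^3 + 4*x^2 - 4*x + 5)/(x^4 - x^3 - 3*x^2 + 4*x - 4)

(3*x^2 + 36*x + 105)/(x^2 - 5*x + 6)

Factor: 3*x^2 + 27*x + 42 = 3*(x + 7)*(x + 2);  x^3 + 4*x^2 - 4*x + 5 = (x^2 - x + 1)*(x + 5);  x^4 - x^3 - 3*x^2 + 4*x - 4 = (x + 2)*(x - 2)*(x^2 - x + 1)
Cancel the common factors (x^2 - x + 1), (x + 2).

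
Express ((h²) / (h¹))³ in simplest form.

h³

Inside the bracket: h¹
Raise to the power 3: h³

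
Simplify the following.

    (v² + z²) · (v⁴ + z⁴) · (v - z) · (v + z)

v⁸ - z⁸

Telescope via difference of squares: (v+z)(v-z) = v² - z², then repeat with the next factor.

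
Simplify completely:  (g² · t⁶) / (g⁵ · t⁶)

g^(-3)

Quotient: (g^-3)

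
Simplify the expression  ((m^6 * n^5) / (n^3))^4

Inside the bracket: m^6 * n^2
Raise to the power 4: m^24 * n^8

m^24*n^8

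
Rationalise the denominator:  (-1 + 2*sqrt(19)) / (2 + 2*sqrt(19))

(-sqrt(19) + 13)/12

Multiply numerator and denominator by -2*sqrt(19) + 2.
Denominator becomes -72; numerator becomes -78 + 6*sqrt(19).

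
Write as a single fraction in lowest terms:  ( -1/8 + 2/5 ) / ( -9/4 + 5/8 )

-11/65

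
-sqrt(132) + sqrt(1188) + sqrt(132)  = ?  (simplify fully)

sqrt(132) = 2*sqrt(33); sqrt(1188) = 6*sqrt(33); sqrt(132) = 2*sqrt(33)
Combine: (-2 + 6 + 2)·sqrt(33) = 6*sqrt(33)

6*sqrt(33)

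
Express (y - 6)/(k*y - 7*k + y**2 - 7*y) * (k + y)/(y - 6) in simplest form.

1/(y - 7)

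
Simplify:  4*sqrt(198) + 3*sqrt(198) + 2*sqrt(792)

33*sqrt(22)

4*sqrt(198) = 12*sqrt(22); 3*sqrt(198) = 9*sqrt(22); 2*sqrt(792) = 12*sqrt(22)
Combine: (12 + 9 + 12)·sqrt(22) = 33*sqrt(22)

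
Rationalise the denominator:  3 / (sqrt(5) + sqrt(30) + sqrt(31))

Group as (sqrt(5) + sqrt(30)) + sqrt(31); multiply by (sqrt(5) + sqrt(30)) - sqrt(31), then rationalise the remaining surd.

(-15*sqrt(186) + 6*sqrt(31) + 9*sqrt(30) + 84*sqrt(5))/292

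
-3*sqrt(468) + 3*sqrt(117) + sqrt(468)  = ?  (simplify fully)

-3*sqrt(13)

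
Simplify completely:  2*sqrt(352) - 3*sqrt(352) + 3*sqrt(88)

2*sqrt(22)

2*sqrt(352) = 8*sqrt(22); 3*sqrt(352) = 12*sqrt(22); 3*sqrt(88) = 6*sqrt(22)
Combine: (8 - 12 + 6)·sqrt(22) = 2*sqrt(22)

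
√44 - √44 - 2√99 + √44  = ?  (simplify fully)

-4*√11

√44 = 2*√11; √44 = 2*√11; 2√99 = 6*√11; √44 = 2*√11
Combine: (2 - 2 - 6 + 2)·√11 = -4*√11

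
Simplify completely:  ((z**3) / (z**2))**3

z**3

Inside the bracket: z**1
Raise to the power 3: z**3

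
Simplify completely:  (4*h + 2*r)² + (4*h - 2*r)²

Binomially expand both and collect terms in (4*h), (2*r).

32*h² + 8*r²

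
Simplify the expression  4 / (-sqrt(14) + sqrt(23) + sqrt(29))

(-19*sqrt(14) + 4*sqrt(29) + 10*sqrt(23) + sqrt(9338))/153

Group as (sqrt(23) + sqrt(29)) - sqrt(14); multiply by (sqrt(23) + sqrt(29)) + sqrt(14), then rationalise the remaining surd.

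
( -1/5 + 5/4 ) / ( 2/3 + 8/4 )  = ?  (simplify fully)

63/160

Numerator: -1/5 + 5/4 = 21/20
Denominator: 2/3 + 8/4 = 8/3
Divide: (21/20) · (3/8) = 63/160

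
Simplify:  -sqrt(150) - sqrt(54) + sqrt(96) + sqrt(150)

sqrt(6)

sqrt(150) = 5*sqrt(6); sqrt(54) = 3*sqrt(6); sqrt(96) = 4*sqrt(6); sqrt(150) = 5*sqrt(6)
Combine: (-5 - 3 + 4 + 5)·sqrt(6) = sqrt(6)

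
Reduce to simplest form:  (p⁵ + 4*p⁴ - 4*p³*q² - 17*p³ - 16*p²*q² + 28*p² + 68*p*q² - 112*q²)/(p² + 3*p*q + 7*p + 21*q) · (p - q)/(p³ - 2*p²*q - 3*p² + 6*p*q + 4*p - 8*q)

(p² + p*q - 2*q²)/(p + 3*q)

Factor: p⁵ + 4*p⁴ - 4*p³*q² - 17*p³ - 16*p²*q² + 28*p² + 68*p*q² - 112*q² = (p + 2*q)·(p + 7)·(p² - 3*p + 4)·(p - 2*q);  p² + 3*p*q + 7*p + 21*q = (p + 3*q)·(p + 7);  p³ - 2*p²*q - 3*p² + 6*p*q + 4*p - 8*q = (p - 2*q)·(p² - 3*p + 4)
Cancel the common factors (p² - 3*p + 4), (p + 7), (p - 2*q).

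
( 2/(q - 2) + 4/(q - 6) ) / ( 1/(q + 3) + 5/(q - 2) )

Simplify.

(6*q^2 - 2*q - 60)/(6*q^2 - 23*q - 78)

Numerator: 2/(q - 2) + 4/(q - 6) = (6*q - 20)/(q^2 - 8*q + 12)
Denominator: 1/(q + 3) + 5/(q - 2) = (6*q + 13)/(q^2 + q - 6)
Divide: ((6*q - 20)/(q^2 - 8*q + 12)) · ((q^2 + q - 6)/(6*q + 13)) = (6*q^2 - 2*q - 60)/(6*q^2 - 23*q - 78)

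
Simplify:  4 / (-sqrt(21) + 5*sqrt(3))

Multiply numerator and denominator by sqrt(21) + 5*sqrt(3).
Denominator becomes 54; numerator becomes 4*sqrt(21) + 20*sqrt(3).

(2*sqrt(21) + 10*sqrt(3))/27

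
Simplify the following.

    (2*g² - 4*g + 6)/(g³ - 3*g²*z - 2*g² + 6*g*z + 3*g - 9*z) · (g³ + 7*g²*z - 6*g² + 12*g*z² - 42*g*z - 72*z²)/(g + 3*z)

Factor: 2*g² - 4*g + 6 = 2·(g² - 2*g + 3);  g³ - 3*g²*z - 2*g² + 6*g*z + 3*g - 9*z = (g² - 2*g + 3)·(g - 3*z);  g³ + 7*g²*z - 6*g² + 12*g*z² - 42*g*z - 72*z² = (g + 4*z)·(g + 3*z)·(g - 6)
Cancel the common factors (g² - 2*g + 3), (g + 3*z).

(-2*g² - 8*g*z + 12*g + 48*z)/(-g + 3*z)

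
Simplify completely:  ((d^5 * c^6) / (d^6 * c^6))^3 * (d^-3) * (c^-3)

1/(c^3*d^6)

Inside the bracket: (d^-1)
Raise to the power 3: (d^-3)
Multiply by (d^-3) * (c^-3): add exponents.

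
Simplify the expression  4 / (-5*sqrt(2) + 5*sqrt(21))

(4*sqrt(2) + 4*sqrt(21))/95

Multiply numerator and denominator by 5*sqrt(2) + 5*sqrt(21).
Denominator becomes 475; numerator becomes 20*sqrt(2) + 20*sqrt(21).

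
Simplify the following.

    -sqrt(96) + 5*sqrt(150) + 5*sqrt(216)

51*sqrt(6)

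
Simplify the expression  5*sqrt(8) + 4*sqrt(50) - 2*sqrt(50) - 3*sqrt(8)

14*sqrt(2)

5*sqrt(8) = 10*sqrt(2); 4*sqrt(50) = 20*sqrt(2); 2*sqrt(50) = 10*sqrt(2); 3*sqrt(8) = 6*sqrt(2)
Combine: (10 + 20 - 10 - 6)·sqrt(2) = 14*sqrt(2)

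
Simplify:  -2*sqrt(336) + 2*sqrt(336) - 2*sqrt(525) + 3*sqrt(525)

2*sqrt(336) = 8*sqrt(21); 2*sqrt(336) = 8*sqrt(21); 2*sqrt(525) = 10*sqrt(21); 3*sqrt(525) = 15*sqrt(21)
Combine: (-8 + 8 - 10 + 15)·sqrt(21) = 5*sqrt(21)

5*sqrt(21)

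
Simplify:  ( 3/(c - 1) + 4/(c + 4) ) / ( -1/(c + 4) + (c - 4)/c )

(7*c² + 8*c)/(c³ - 2*c² - 15*c + 16)

Numerator: 3/(c - 1) + 4/(c + 4) = (7*c + 8)/(c² + 3*c - 4)
Denominator: -1/(c + 4) + (c - 4)/c = (c² - c - 16)/(c² + 4*c)
Divide: ((7*c + 8)/(c² + 3*c - 4)) · ((c² + 4*c)/(c² - c - 16)) = (7*c² + 8*c)/(c³ - 2*c² - 15*c + 16)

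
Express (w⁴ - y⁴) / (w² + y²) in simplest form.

w² - y²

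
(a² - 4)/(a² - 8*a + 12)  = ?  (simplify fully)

Factor: a² - 4 = (a + 2)·(a - 2);  a² - 8*a + 12 = (a - 2)·(a - 6)
Cancel the common factor (a - 2).

(a + 2)/(a - 6)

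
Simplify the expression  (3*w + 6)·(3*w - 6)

Product of conjugates: (P+Q)(P-Q) = P^2 - Q^2.

9*w² - 36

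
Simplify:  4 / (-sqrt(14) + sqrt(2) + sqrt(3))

Group as (sqrt(2) + sqrt(3)) - sqrt(14); multiply by (sqrt(2) + sqrt(3)) + sqrt(14), then rationalise the remaining surd.

(-36*sqrt(14) - 52*sqrt(3) - 60*sqrt(2) - 16*sqrt(21))/57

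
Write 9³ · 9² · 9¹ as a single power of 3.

3^12

9³ = 3^6; 9² = 3^4; 9¹ = 3^2
Combine exponents: 3^12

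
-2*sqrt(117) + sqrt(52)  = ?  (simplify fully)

2*sqrt(117) = 6*sqrt(13); sqrt(52) = 2*sqrt(13)
Combine: (-6 + 2)·sqrt(13) = -4*sqrt(13)

-4*sqrt(13)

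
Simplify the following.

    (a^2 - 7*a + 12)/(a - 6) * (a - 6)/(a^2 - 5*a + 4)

Factor: a^2 - 7*a + 12 = (a - 4)*(a - 3);  a^2 - 5*a + 4 = (a - 1)*(a - 4)
Cancel the common factors (a - 4), (a - 6).

(a - 3)/(a - 1)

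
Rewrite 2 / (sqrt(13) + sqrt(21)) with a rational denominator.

(-sqrt(13) + sqrt(21))/4

Multiply numerator and denominator by -sqrt(21) + sqrt(13).
Denominator becomes -8; numerator becomes -2*sqrt(21) + 2*sqrt(13).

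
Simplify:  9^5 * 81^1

3^14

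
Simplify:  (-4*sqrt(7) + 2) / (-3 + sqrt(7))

Multiply numerator and denominator by -3 - sqrt(7).
Denominator becomes 2; numerator becomes 22 + 10*sqrt(7).

11 + 5*sqrt(7)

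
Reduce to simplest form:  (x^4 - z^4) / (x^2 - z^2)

x^2 + z^2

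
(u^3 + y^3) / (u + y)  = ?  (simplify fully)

u^2 - u*y + y^2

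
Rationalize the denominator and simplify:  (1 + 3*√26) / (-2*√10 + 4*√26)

(√10 + 2*√26 + 6*√65 + 156)/188

Multiply numerator and denominator by 2*√10 + 4*√26.
Denominator becomes 376; numerator becomes 2*√10 + 4*√26 + 12*√65 + 312.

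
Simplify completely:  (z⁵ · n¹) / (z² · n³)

z³/n²

Quotient: z³ · (n^-2)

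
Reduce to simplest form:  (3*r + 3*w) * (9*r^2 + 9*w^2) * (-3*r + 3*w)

((3*w)+(3*r))((3*w)-(3*r)) = -9*r^2 + 9*w^2; continue pairing.

-81*r^4 + 81*w^4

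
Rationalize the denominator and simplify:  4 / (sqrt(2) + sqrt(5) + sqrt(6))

Group as (sqrt(5) + sqrt(6)) + sqrt(2); multiply by (sqrt(5) + sqrt(6)) - sqrt(2), then rationalise the remaining surd.

(-16*sqrt(15) + 4*sqrt(6) + 12*sqrt(5) + 36*sqrt(2))/39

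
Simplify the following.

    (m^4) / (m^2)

Quotient: m^2

m^2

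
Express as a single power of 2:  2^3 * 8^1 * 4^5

2^16

2^3 = 2^3; 8^1 = 2^3; 4^5 = 2^10
Combine exponents: 2^16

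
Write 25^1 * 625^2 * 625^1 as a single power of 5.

5^14

25^1 = 5^2; 625^2 = 5^8; 625^1 = 5^4
Combine exponents: 5^14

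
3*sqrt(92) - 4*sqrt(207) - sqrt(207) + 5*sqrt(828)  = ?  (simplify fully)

3*sqrt(92) = 6*sqrt(23); 4*sqrt(207) = 12*sqrt(23); sqrt(207) = 3*sqrt(23); 5*sqrt(828) = 30*sqrt(23)
Combine: (6 - 12 - 3 + 30)·sqrt(23) = 21*sqrt(23)

21*sqrt(23)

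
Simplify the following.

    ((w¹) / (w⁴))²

w^(-6)

Inside the bracket: (w^-3)
Raise to the power 2: (w^-6)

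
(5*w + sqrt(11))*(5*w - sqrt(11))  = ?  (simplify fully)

25*w^2 - 11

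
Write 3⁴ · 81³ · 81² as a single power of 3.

3^24

3⁴ = 3^4; 81³ = 3^12; 81² = 3^8
Combine exponents: 3^24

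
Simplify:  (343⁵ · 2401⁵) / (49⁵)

7^25

343⁵ = 7^15; 2401⁵ = 7^20; 49⁵ = 7^10
Combine exponents: 7^25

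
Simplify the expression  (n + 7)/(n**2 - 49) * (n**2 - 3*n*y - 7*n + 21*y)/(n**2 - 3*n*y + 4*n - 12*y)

Factor: n**2 - 49 = (n - 7)*(n + 7);  n**2 - 3*n*y - 7*n + 21*y = (n - 7)*(n - 3*y);  n**2 - 3*n*y + 4*n - 12*y = (n + 4)*(n - 3*y)
Cancel the common factors (n + 7), (n - 7), (n - 3*y).

1/(n + 4)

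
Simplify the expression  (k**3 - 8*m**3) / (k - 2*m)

k**2 + 2*k*m + 4*m**2

Apply the difference-of-cubes factorisation and cancel (k - 2*m).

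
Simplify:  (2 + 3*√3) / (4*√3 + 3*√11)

(-36 - 8*√3 + 6*√11 + 9*√33)/51

Multiply numerator and denominator by -3*√11 + 4*√3.
Denominator becomes -51; numerator becomes -9*√33 - 6*√11 + 8*√3 + 36.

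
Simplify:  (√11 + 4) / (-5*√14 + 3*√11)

(-20*√14 - 5*√154 - 12*√11 - 33)/251

Multiply numerator and denominator by 3*√11 + 5*√14.
Denominator becomes -251; numerator becomes 33 + 12*√11 + 5*√154 + 20*√14.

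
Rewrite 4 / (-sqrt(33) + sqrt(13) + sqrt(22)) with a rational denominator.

Group as (sqrt(13) + sqrt(22)) - sqrt(33); multiply by (sqrt(13) + sqrt(22)) + sqrt(33), then rationalise the remaining surd.

(-2*sqrt(33) + 24*sqrt(22) + 42*sqrt(13) + 22*sqrt(78))/285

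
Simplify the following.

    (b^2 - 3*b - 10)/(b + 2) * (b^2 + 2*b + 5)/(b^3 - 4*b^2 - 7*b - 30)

Factor: b^2 - 3*b - 10 = (b + 2)*(b - 5);  b^3 - 4*b^2 - 7*b - 30 = (b - 6)*(b^2 + 2*b + 5)
Cancel the common factors (b^2 + 2*b + 5), (b + 2).

(b - 5)/(b - 6)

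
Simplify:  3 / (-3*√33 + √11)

(-9*√33 - 3*√11)/286

Multiply numerator and denominator by √11 + 3*√33.
Denominator becomes -286; numerator becomes 3*√11 + 9*√33.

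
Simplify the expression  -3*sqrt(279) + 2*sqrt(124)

-5*sqrt(31)

3*sqrt(279) = 9*sqrt(31); 2*sqrt(124) = 4*sqrt(31)
Combine: (-9 + 4)·sqrt(31) = -5*sqrt(31)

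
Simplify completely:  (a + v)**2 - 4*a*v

Expand the square and combine the 4*a*v term.

(a - v)**2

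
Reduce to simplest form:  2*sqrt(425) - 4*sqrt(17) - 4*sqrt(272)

2*sqrt(425) = 10*sqrt(17); 4*sqrt(17) = 4*sqrt(17); 4*sqrt(272) = 16*sqrt(17)
Combine: (10 - 4 - 16)·sqrt(17) = -10*sqrt(17)

-10*sqrt(17)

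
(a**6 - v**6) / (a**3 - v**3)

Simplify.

Difference of sixth powers: factor out (a**3 - v**3).

a**3 + v**3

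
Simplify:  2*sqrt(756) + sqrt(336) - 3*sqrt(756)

-2*sqrt(21)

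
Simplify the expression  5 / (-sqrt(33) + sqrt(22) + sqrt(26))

Group as (sqrt(22) + sqrt(26)) - sqrt(33); multiply by (sqrt(22) + sqrt(26)) + sqrt(33), then rationalise the remaining surd.

(-75*sqrt(33) + 145*sqrt(26) + 185*sqrt(22) + 220*sqrt(39))/2063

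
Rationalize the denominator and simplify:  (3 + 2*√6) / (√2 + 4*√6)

Multiply numerator and denominator by -√2 + 4*√6.
Denominator becomes 94; numerator becomes -4*√3 - 3*√2 + 12*√6 + 48.

(-4*√3 - 3*√2 + 12*√6 + 48)/94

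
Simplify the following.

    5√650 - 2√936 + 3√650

5√650 = 25*√26; 2√936 = 12*√26; 3√650 = 15*√26
Combine: (25 - 12 + 15)·√26 = 28*√26

28*√26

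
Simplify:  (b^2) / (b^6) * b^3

Quotient: (b^-4)
Multiply by b^3: add exponents.

1/b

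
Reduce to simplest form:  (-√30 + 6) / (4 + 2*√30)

Multiply numerator and denominator by -2*√30 + 4.
Denominator becomes -104; numerator becomes -16*√30 + 84.

(-21 + 4*√30)/26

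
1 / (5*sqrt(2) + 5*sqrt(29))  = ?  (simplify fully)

(-sqrt(2) + sqrt(29))/135

Multiply numerator and denominator by -5*sqrt(2) + 5*sqrt(29).
Denominator becomes 675; numerator becomes -5*sqrt(2) + 5*sqrt(29).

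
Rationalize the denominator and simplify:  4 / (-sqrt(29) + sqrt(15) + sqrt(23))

(-36*sqrt(29) + 84*sqrt(23) + 148*sqrt(15) + 8*sqrt(10005))/1299

Group as (sqrt(15) + sqrt(23)) - sqrt(29); multiply by (sqrt(15) + sqrt(23)) + sqrt(29), then rationalise the remaining surd.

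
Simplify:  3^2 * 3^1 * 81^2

3^2 = 3^2; 3^1 = 3^1; 81^2 = 3^8
Combine exponents: 3^11

3^11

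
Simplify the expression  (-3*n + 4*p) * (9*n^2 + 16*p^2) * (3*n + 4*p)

-81*n^4 + 256*p^4

Pair the conjugate factors: ((4*p)+(3*n))((4*p)-(3*n)) = -9*n^2 + 16*p^2, then repeat with the next factor.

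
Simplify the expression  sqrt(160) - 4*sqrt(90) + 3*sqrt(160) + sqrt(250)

9*sqrt(10)

sqrt(160) = 4*sqrt(10); 4*sqrt(90) = 12*sqrt(10); 3*sqrt(160) = 12*sqrt(10); sqrt(250) = 5*sqrt(10)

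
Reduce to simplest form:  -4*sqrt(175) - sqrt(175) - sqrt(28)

-27*sqrt(7)

4*sqrt(175) = 20*sqrt(7); sqrt(175) = 5*sqrt(7); sqrt(28) = 2*sqrt(7)
Combine: (-20 - 5 - 2)·sqrt(7) = -27*sqrt(7)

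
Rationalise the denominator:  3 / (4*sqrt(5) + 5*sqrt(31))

Multiply numerator and denominator by -4*sqrt(5) + 5*sqrt(31).
Denominator becomes 695; numerator becomes -12*sqrt(5) + 15*sqrt(31).

(-12*sqrt(5) + 15*sqrt(31))/695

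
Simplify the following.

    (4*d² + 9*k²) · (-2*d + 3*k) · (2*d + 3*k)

-16*d⁴ + 81*k⁴

((3*k)+(2*d))((3*k)-(2*d)) = -4*d² + 9*k²; continue pairing.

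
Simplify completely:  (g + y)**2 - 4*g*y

(g - y)**2

Expand the square and combine the 4*g*y term.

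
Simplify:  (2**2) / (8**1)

2**(-1)

2**2 = 2**2; 8**1 = 2**3
Combine exponents: 2**(-1)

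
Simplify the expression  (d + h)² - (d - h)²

Write as f(d,h) - f(d,-h) and expand.

4*d*h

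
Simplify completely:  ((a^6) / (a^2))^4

a^16

Inside the bracket: a^4
Raise to the power 4: a^16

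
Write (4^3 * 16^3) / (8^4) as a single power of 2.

2^6

4^3 = 2^6; 16^3 = 2^12; 8^4 = 2^12
Combine exponents: 2^6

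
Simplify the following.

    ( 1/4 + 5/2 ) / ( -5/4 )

-11/5

Numerator: 1/4 + 5/2 = 11/4
Denominator: -5/4 = -5/4
Divide: (11/4) · (-4/5) = -11/5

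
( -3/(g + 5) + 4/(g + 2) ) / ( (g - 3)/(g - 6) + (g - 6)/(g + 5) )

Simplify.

(g² + 8*g - 84)/(2*g³ - 6*g² + g + 42)

Numerator: -3/(g + 5) + 4/(g + 2) = (g + 14)/(g² + 7*g + 10)
Denominator: (g - 3)/(g - 6) + (g - 6)/(g + 5) = (2*g² - 10*g + 21)/(g² - g - 30)
Divide: ((g + 14)/(g² + 7*g + 10)) · ((g² - g - 30)/(2*g² - 10*g + 21)) = (g² + 8*g - 84)/(2*g³ - 6*g² + g + 42)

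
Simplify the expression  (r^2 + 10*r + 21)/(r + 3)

r + 7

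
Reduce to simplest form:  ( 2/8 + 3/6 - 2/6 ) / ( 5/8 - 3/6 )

Numerator: 2/8 + 3/6 - 2/6 = 5/12
Denominator: 5/8 - 3/6 = 1/8
Divide: (5/12) · (8) = 10/3

10/3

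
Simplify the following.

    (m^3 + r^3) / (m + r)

m^3 + r^3 = (m + r)(m^2 - m*r + r^2).

m^2 - m*r + r^2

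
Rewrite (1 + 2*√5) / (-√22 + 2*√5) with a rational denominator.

(-2*√110 - 20 - √22 - 2*√5)/2

Multiply numerator and denominator by 2*√5 + √22.
Denominator becomes -2; numerator becomes 2*√5 + √22 + 20 + 2*√110.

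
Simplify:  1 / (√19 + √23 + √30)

Group as (√19 + √23) + √30; multiply by (√19 + √23) - √30, then rationalise the remaining surd.

(-√13110 + 6*√30 + 13*√23 + 17*√19)/802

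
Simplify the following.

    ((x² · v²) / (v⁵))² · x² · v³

Inside the bracket: x² · (v^-3)
Raise to the power 2: x⁴ · (v^-6)
Multiply by x² · v³: add exponents.

x⁶/v³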